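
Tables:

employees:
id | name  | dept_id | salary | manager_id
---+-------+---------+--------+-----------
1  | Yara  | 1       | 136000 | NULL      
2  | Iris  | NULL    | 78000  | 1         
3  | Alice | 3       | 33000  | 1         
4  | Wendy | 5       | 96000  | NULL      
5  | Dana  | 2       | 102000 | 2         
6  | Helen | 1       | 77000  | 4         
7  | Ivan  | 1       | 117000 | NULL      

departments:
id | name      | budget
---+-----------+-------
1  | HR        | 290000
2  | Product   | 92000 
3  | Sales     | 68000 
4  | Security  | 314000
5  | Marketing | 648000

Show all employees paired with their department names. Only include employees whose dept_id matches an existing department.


INNER JOIN keeps only employees rows whose dept_id matches an id in departments. Walk through each employee:
  - employee 1 (Yara): dept_id=1 -> matches HR
  - employee 2 (Iris): dept_id=NULL, no match -> dropped
  - employee 3 (Alice): dept_id=3 -> matches Sales
  - employee 4 (Wendy): dept_id=5 -> matches Marketing
  - employee 5 (Dana): dept_id=2 -> matches Product
  - employee 6 (Helen): dept_id=1 -> matches HR
  - employee 7 (Ivan): dept_id=1 -> matches HR
So 1 of 7 rows is dropped.

SQL:
SELECT a.name, b.name AS department
FROM employees a
INNER JOIN departments b ON a.dept_id = b.id

Result:
name  | department
------+-----------
Yara  | HR        
Alice | Sales     
Wendy | Marketing 
Dana  | Product   
Helen | HR        
Ivan  | HR        


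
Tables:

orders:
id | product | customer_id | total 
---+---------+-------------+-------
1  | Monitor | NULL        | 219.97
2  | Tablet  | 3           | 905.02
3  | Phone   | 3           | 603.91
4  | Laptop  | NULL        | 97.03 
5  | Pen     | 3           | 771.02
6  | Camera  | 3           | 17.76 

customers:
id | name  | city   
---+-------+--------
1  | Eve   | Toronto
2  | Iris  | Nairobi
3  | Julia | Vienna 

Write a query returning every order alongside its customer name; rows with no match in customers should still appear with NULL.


LEFT JOIN keeps every row from orders (the left table); where customer_id has no match in customers, the customer columns become NULL. Walk through each order:
  - order 1 (Monitor): customer_id=NULL, no match -> kept with NULL
  - order 2 (Tablet): customer_id=3 -> matches Julia
  - order 3 (Phone): customer_id=3 -> matches Julia
  - order 4 (Laptop): customer_id=NULL, no match -> kept with NULL
  - order 5 (Pen): customer_id=3 -> matches Julia
  - order 6 (Camera): customer_id=3 -> matches Julia
All 6 rows appear; 2 have NULL customer.

SQL:
SELECT a.product, b.name AS customer
FROM orders a
LEFT JOIN customers b ON a.customer_id = b.id

Result:
product | customer
--------+---------
Monitor | NULL    
Tablet  | Julia   
Phone   | Julia   
Laptop  | NULL    
Pen     | Julia   
Camera  | Julia   


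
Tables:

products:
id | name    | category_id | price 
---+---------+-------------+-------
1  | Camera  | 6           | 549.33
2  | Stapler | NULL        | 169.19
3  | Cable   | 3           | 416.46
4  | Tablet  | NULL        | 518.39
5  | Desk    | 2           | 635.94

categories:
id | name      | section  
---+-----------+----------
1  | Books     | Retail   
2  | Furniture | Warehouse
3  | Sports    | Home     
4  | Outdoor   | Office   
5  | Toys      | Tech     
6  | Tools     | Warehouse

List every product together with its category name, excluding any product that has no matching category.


INNER JOIN keeps only products rows whose category_id matches an id in categories. Walk through each product:
  - product 1 (Camera): category_id=6 -> matches Tools
  - product 2 (Stapler): category_id=NULL, no match -> dropped
  - product 3 (Cable): category_id=3 -> matches Sports
  - product 4 (Tablet): category_id=NULL, no match -> dropped
  - product 5 (Desk): category_id=2 -> matches Furniture
So 2 of 5 rows are dropped.

SQL:
SELECT a.name, b.name AS category
FROM products a
INNER JOIN categories b ON a.category_id = b.id

Result:
name   | category 
-------+----------
Camera | Tools    
Cable  | Sports   
Desk   | Furniture


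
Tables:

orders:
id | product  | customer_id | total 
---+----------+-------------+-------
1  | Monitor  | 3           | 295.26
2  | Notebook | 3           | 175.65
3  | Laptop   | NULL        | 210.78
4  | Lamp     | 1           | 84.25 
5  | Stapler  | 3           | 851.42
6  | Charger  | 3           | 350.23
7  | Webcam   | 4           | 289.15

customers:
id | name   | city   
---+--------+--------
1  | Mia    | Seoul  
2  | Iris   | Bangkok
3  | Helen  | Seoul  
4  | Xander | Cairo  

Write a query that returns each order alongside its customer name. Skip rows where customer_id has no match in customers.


INNER JOIN keeps only orders rows whose customer_id matches an id in customers. Walk through each order:
  - order 1 (Monitor): customer_id=3 -> matches Helen
  - order 2 (Notebook): customer_id=3 -> matches Helen
  - order 3 (Laptop): customer_id=NULL, no match -> dropped
  - order 4 (Lamp): customer_id=1 -> matches Mia
  - order 5 (Stapler): customer_id=3 -> matches Helen
  - order 6 (Charger): customer_id=3 -> matches Helen
  - order 7 (Webcam): customer_id=4 -> matches Xander
So 1 of 7 rows is dropped.

SQL:
SELECT a.product, b.name AS customer
FROM orders a
INNER JOIN customers b ON a.customer_id = b.id

Result:
product  | customer
---------+---------
Monitor  | Helen   
Notebook | Helen   
Lamp     | Mia     
Stapler  | Helen   
Charger  | Helen   
Webcam   | Xander  


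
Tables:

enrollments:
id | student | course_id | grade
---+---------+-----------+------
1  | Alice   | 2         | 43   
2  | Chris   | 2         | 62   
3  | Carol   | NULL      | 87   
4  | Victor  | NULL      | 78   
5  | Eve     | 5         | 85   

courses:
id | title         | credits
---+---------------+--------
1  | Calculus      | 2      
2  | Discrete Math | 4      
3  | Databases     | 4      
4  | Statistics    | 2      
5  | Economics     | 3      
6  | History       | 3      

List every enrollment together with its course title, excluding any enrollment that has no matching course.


INNER JOIN keeps only enrollments rows whose course_id matches an id in courses. Walk through each enrollment:
  - enrollment 1 (Alice): course_id=2 -> matches Discrete Math
  - enrollment 2 (Chris): course_id=2 -> matches Discrete Math
  - enrollment 3 (Carol): course_id=NULL, no match -> dropped
  - enrollment 4 (Victor): course_id=NULL, no match -> dropped
  - enrollment 5 (Eve): course_id=5 -> matches Economics
So 2 of 5 rows are dropped.

SQL:
SELECT a.student, b.title AS course
FROM enrollments a
INNER JOIN courses b ON a.course_id = b.id

Result:
student | course       
--------+--------------
Alice   | Discrete Math
Chris   | Discrete Math
Eve     | Economics    


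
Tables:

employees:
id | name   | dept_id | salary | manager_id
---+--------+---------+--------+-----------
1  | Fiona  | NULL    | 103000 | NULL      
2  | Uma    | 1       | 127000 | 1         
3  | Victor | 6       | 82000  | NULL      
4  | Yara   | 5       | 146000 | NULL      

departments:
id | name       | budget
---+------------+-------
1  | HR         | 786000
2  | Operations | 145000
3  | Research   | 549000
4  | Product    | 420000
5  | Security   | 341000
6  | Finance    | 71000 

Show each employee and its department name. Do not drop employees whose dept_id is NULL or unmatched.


LEFT JOIN keeps every row from employees (the left table); where dept_id has no match in departments, the department columns become NULL. Walk through each employee:
  - employee 1 (Fiona): dept_id=NULL, no match -> kept with NULL
  - employee 2 (Uma): dept_id=1 -> matches HR
  - employee 3 (Victor): dept_id=6 -> matches Finance
  - employee 4 (Yara): dept_id=5 -> matches Security
All 4 rows appear; 1 has NULL department.

SQL:
SELECT a.name, b.name AS department
FROM employees a
LEFT JOIN departments b ON a.dept_id = b.id

Result:
name   | department
-------+-----------
Fiona  | NULL      
Uma    | HR        
Victor | Finance   
Yara   | Security  


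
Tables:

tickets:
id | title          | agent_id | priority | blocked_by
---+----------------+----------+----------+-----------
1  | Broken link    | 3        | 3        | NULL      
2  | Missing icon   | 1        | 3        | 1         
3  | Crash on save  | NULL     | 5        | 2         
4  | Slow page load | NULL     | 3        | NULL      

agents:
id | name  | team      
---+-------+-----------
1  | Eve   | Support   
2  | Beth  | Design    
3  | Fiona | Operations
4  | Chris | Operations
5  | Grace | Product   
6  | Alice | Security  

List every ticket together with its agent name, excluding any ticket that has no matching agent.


INNER JOIN keeps only tickets rows whose agent_id matches an id in agents. Walk through each ticket:
  - ticket 1 (Broken link): agent_id=3 -> matches Fiona
  - ticket 2 (Missing icon): agent_id=1 -> matches Eve
  - ticket 3 (Crash on save): agent_id=NULL, no match -> dropped
  - ticket 4 (Slow page load): agent_id=NULL, no match -> dropped
So 2 of 4 rows are dropped.

SQL:
SELECT a.title, b.name AS agent
FROM tickets a
INNER JOIN agents b ON a.agent_id = b.id

Result:
title        | agent
-------------+------
Broken link  | Fiona
Missing icon | Eve  


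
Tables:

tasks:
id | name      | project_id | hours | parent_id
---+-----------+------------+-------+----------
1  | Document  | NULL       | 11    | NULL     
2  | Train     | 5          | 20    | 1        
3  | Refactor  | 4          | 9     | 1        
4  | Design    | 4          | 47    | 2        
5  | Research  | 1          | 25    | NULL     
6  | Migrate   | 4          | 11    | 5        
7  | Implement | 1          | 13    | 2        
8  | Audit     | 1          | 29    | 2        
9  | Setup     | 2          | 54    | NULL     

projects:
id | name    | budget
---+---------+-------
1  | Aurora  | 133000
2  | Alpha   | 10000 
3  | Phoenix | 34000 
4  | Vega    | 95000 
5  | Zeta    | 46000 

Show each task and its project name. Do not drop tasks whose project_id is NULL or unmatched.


LEFT JOIN keeps every row from tasks (the left table); where project_id has no match in projects, the project columns become NULL. Walk through each task:
  - task 1 (Document): project_id=NULL, no match -> kept with NULL
  - task 2 (Train): project_id=5 -> matches Zeta
  - task 3 (Refactor): project_id=4 -> matches Vega
  - task 4 (Design): project_id=4 -> matches Vega
  - task 5 (Research): project_id=1 -> matches Aurora
  - task 6 (Migrate): project_id=4 -> matches Vega
  - task 7 (Implement): project_id=1 -> matches Aurora
  - task 8 (Audit): project_id=1 -> matches Aurora
  - task 9 (Setup): project_id=2 -> matches Alpha
All 9 rows appear; 1 has NULL project.

SQL:
SELECT a.name, b.name AS project
FROM tasks a
LEFT JOIN projects b ON a.project_id = b.id

Result:
name      | project
----------+--------
Document  | NULL   
Train     | Zeta   
Refactor  | Vega   
Design    | Vega   
Research  | Aurora 
Migrate   | Vega   
Implement | Aurora 
Audit     | Aurora 
Setup     | Alpha  


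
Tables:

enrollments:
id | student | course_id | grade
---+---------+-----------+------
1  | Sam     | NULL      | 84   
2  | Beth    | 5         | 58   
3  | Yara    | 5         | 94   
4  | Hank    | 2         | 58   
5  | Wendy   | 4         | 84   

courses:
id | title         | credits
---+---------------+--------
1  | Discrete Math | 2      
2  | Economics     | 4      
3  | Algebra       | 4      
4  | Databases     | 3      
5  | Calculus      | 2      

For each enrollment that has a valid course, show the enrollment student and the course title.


INNER JOIN keeps only enrollments rows whose course_id matches an id in courses. Walk through each enrollment:
  - enrollment 1 (Sam): course_id=NULL, no match -> dropped
  - enrollment 2 (Beth): course_id=5 -> matches Calculus
  - enrollment 3 (Yara): course_id=5 -> matches Calculus
  - enrollment 4 (Hank): course_id=2 -> matches Economics
  - enrollment 5 (Wendy): course_id=4 -> matches Databases
So 1 of 5 rows is dropped.

SQL:
SELECT a.student, b.title AS course
FROM enrollments a
INNER JOIN courses b ON a.course_id = b.id

Result:
student | course   
--------+----------
Beth    | Calculus 
Yara    | Calculus 
Hank    | Economics
Wendy   | Databases


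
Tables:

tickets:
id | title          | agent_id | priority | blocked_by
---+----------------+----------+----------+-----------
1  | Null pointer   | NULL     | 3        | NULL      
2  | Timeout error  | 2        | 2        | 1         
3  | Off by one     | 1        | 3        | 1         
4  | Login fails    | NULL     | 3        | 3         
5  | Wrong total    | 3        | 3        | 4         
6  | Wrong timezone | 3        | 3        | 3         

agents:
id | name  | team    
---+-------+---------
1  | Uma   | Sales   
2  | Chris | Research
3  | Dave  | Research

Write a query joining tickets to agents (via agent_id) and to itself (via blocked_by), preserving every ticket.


Two LEFT JOINs from the same base table tickets: one to agents via agent_id, one to tickets itself via blocked_by. Both are LEFT so every ticket is preserved.
Match against agents:
  - ticket 1 (Null pointer): agent_id=NULL, no match -> kept with NULL
  - ticket 2 (Timeout error): agent_id=2 -> matches Chris
  - ticket 3 (Off by one): agent_id=1 -> matches Uma
  - ticket 4 (Login fails): agent_id=NULL, no match -> kept with NULL
  - ticket 5 (Wrong total): agent_id=3 -> matches Dave
  - ticket 6 (Wrong timezone): agent_id=3 -> matches Dave
Match against tickets (self):
  - ticket 1 (Null pointer): blocked_by=NULL -> NULL
  - ticket 2 (Timeout error): blocked_by=1 -> Null pointer
  - ticket 3 (Off by one): blocked_by=1 -> Null pointer
  - ticket 4 (Login fails): blocked_by=3 -> Off by one
  - ticket 5 (Wrong total): blocked_by=4 -> Login fails
  - ticket 6 (Wrong timezone): blocked_by=3 -> Off by one

SQL:
SELECT a.title, b.name AS agent, c.title AS blocked_by
FROM tickets a
LEFT JOIN agents b ON a.agent_id = b.id
LEFT JOIN tickets c ON a.blocked_by = c.id

Result:
title          | agent | blocked_by  
---------------+-------+-------------
Null pointer   | NULL  | NULL        
Timeout error  | Chris | Null pointer
Off by one     | Uma   | Null pointer
Login fails    | NULL  | Off by one  
Wrong total    | Dave  | Login fails 
Wrong timezone | Dave  | Off by one  


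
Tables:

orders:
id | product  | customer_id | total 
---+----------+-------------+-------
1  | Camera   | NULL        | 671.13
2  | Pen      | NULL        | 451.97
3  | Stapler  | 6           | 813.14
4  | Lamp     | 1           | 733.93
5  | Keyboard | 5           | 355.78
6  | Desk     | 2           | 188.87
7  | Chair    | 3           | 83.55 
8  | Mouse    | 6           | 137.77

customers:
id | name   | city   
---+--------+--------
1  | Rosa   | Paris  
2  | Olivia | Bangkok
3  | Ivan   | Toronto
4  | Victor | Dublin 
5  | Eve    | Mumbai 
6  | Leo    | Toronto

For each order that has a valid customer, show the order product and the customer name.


INNER JOIN keeps only orders rows whose customer_id matches an id in customers. Walk through each order:
  - order 1 (Camera): customer_id=NULL, no match -> dropped
  - order 2 (Pen): customer_id=NULL, no match -> dropped
  - order 3 (Stapler): customer_id=6 -> matches Leo
  - order 4 (Lamp): customer_id=1 -> matches Rosa
  - order 5 (Keyboard): customer_id=5 -> matches Eve
  - order 6 (Desk): customer_id=2 -> matches Olivia
  - order 7 (Chair): customer_id=3 -> matches Ivan
  - order 8 (Mouse): customer_id=6 -> matches Leo
So 2 of 8 rows are dropped.

SQL:
SELECT a.product, b.name AS customer
FROM orders a
INNER JOIN customers b ON a.customer_id = b.id

Result:
product  | customer
---------+---------
Stapler  | Leo     
Lamp     | Rosa    
Keyboard | Eve     
Desk     | Olivia  
Chair    | Ivan    
Mouse    | Leo     


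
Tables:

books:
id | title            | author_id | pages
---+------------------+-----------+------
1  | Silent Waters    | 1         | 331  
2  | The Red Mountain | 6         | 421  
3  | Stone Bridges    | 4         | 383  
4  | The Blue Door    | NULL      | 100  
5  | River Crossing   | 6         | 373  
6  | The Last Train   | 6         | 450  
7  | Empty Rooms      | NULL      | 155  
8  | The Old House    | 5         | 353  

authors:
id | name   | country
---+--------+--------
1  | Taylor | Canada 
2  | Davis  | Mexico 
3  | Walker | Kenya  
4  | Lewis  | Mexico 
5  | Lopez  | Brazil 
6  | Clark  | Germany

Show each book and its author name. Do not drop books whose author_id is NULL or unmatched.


LEFT JOIN keeps every row from books (the left table); where author_id has no match in authors, the author columns become NULL. Walk through each book:
  - book 1 (Silent Waters): author_id=1 -> matches Taylor
  - book 2 (The Red Mountain): author_id=6 -> matches Clark
  - book 3 (Stone Bridges): author_id=4 -> matches Lewis
  - book 4 (The Blue Door): author_id=NULL, no match -> kept with NULL
  - book 5 (River Crossing): author_id=6 -> matches Clark
  - book 6 (The Last Train): author_id=6 -> matches Clark
  - book 7 (Empty Rooms): author_id=NULL, no match -> kept with NULL
  - book 8 (The Old House): author_id=5 -> matches Lopez
All 8 rows appear; 2 have NULL author.

SQL:
SELECT a.title, b.name AS author
FROM books a
LEFT JOIN authors b ON a.author_id = b.id

Result:
title            | author
-----------------+-------
Silent Waters    | Taylor
The Red Mountain | Clark 
Stone Bridges    | Lewis 
The Blue Door    | NULL  
River Crossing   | Clark 
The Last Train   | Clark 
Empty Rooms      | NULL  
The Old House    | Lopez 


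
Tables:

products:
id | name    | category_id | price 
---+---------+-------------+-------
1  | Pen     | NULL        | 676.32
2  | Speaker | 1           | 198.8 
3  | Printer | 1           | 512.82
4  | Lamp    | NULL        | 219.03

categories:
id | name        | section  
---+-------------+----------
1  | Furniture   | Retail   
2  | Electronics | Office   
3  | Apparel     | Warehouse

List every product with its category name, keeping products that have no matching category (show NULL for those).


LEFT JOIN keeps every row from products (the left table); where category_id has no match in categories, the category columns become NULL. Walk through each product:
  - product 1 (Pen): category_id=NULL, no match -> kept with NULL
  - product 2 (Speaker): category_id=1 -> matches Furniture
  - product 3 (Printer): category_id=1 -> matches Furniture
  - product 4 (Lamp): category_id=NULL, no match -> kept with NULL
All 4 rows appear; 2 have NULL category.

SQL:
SELECT a.name, b.name AS category
FROM products a
LEFT JOIN categories b ON a.category_id = b.id

Result:
name    | category 
--------+----------
Pen     | NULL     
Speaker | Furniture
Printer | Furniture
Lamp    | NULL     


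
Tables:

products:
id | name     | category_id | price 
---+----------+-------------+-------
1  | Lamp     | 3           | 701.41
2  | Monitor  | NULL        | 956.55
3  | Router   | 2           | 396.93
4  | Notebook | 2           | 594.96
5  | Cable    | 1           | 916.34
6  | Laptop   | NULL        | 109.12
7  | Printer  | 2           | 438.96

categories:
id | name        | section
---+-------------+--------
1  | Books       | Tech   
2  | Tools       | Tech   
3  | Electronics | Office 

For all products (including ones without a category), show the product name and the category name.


LEFT JOIN keeps every row from products (the left table); where category_id has no match in categories, the category columns become NULL. Walk through each product:
  - product 1 (Lamp): category_id=3 -> matches Electronics
  - product 2 (Monitor): category_id=NULL, no match -> kept with NULL
  - product 3 (Router): category_id=2 -> matches Tools
  - product 4 (Notebook): category_id=2 -> matches Tools
  - product 5 (Cable): category_id=1 -> matches Books
  - product 6 (Laptop): category_id=NULL, no match -> kept with NULL
  - product 7 (Printer): category_id=2 -> matches Tools
All 7 rows appear; 2 have NULL category.

SQL:
SELECT a.name, b.name AS category
FROM products a
LEFT JOIN categories b ON a.category_id = b.id

Result:
name     | category   
---------+------------
Lamp     | Electronics
Monitor  | NULL       
Router   | Tools      
Notebook | Tools      
Cable    | Books      
Laptop   | NULL       
Printer  | Tools      


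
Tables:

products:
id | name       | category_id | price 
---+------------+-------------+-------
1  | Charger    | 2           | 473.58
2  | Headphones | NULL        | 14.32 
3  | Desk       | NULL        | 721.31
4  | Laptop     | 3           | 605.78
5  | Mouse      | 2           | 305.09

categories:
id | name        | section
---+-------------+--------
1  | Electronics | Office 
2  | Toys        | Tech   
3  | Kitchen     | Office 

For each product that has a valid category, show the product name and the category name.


INNER JOIN keeps only products rows whose category_id matches an id in categories. Walk through each product:
  - product 1 (Charger): category_id=2 -> matches Toys
  - product 2 (Headphones): category_id=NULL, no match -> dropped
  - product 3 (Desk): category_id=NULL, no match -> dropped
  - product 4 (Laptop): category_id=3 -> matches Kitchen
  - product 5 (Mouse): category_id=2 -> matches Toys
So 2 of 5 rows are dropped.

SQL:
SELECT a.name, b.name AS category
FROM products a
INNER JOIN categories b ON a.category_id = b.id

Result:
name    | category
--------+---------
Charger | Toys    
Laptop  | Kitchen 
Mouse   | Toys    


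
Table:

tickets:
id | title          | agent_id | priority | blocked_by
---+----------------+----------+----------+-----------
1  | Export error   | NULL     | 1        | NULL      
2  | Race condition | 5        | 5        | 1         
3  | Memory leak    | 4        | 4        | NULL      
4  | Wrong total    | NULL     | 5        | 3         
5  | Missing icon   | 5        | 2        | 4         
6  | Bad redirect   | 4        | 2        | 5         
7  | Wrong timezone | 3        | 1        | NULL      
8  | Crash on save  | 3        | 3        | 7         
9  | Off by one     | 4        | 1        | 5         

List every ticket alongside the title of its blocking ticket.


This is a self-join: tickets is joined to a second copy of itself, matching each row's blocked_by to another row's id. Use LEFT JOIN so rows with blocked_by=NULL are kept.
  - ticket 1 (Export error): blocked_by=NULL -> NULL
  - ticket 2 (Race condition): blocked_by=1 -> Export error
  - ticket 3 (Memory leak): blocked_by=NULL -> NULL
  - ticket 4 (Wrong total): blocked_by=3 -> Memory leak
  - ticket 5 (Missing icon): blocked_by=4 -> Wrong total
  - ticket 6 (Bad redirect): blocked_by=5 -> Missing icon
  - ticket 7 (Wrong timezone): blocked_by=NULL -> NULL
  - ticket 8 (Crash on save): blocked_by=7 -> Wrong timezone
  - ticket 9 (Off by one): blocked_by=5 -> Missing icon

SQL:
SELECT a.title AS item, b.title AS blocked_by
FROM tickets a
LEFT JOIN tickets b ON a.blocked_by = b.id

Result:
item           | blocked_by    
---------------+---------------
Export error   | NULL          
Race condition | Export error  
Memory leak    | NULL          
Wrong total    | Memory leak   
Missing icon   | Wrong total   
Bad redirect   | Missing icon  
Wrong timezone | NULL          
Crash on save  | Wrong timezone
Off by one     | Missing icon  


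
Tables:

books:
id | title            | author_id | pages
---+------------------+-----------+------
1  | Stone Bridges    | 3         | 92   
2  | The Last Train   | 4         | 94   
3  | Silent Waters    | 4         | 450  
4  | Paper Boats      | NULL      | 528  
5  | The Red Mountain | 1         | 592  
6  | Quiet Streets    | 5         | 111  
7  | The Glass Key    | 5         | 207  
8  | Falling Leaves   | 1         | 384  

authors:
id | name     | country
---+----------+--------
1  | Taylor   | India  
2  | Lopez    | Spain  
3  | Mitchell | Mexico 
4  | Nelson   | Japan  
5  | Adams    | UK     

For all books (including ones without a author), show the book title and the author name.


LEFT JOIN keeps every row from books (the left table); where author_id has no match in authors, the author columns become NULL. Walk through each book:
  - book 1 (Stone Bridges): author_id=3 -> matches Mitchell
  - book 2 (The Last Train): author_id=4 -> matches Nelson
  - book 3 (Silent Waters): author_id=4 -> matches Nelson
  - book 4 (Paper Boats): author_id=NULL, no match -> kept with NULL
  - book 5 (The Red Mountain): author_id=1 -> matches Taylor
  - book 6 (Quiet Streets): author_id=5 -> matches Adams
  - book 7 (The Glass Key): author_id=5 -> matches Adams
  - book 8 (Falling Leaves): author_id=1 -> matches Taylor
All 8 rows appear; 1 has NULL author.

SQL:
SELECT a.title, b.name AS author
FROM books a
LEFT JOIN authors b ON a.author_id = b.id

Result:
title            | author  
-----------------+---------
Stone Bridges    | Mitchell
The Last Train   | Nelson  
Silent Waters    | Nelson  
Paper Boats      | NULL    
The Red Mountain | Taylor  
Quiet Streets    | Adams   
The Glass Key    | Adams   
Falling Leaves   | Taylor  


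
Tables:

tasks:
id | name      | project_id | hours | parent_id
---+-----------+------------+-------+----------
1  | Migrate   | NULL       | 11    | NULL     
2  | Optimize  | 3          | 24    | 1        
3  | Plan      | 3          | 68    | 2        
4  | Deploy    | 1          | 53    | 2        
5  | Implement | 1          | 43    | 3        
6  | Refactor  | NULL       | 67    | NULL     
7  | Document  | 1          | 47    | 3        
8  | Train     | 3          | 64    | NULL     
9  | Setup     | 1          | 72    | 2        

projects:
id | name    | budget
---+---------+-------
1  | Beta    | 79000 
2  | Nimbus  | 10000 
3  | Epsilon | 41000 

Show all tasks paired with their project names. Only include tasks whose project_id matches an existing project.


INNER JOIN keeps only tasks rows whose project_id matches an id in projects. Walk through each task:
  - task 1 (Migrate): project_id=NULL, no match -> dropped
  - task 2 (Optimize): project_id=3 -> matches Epsilon
  - task 3 (Plan): project_id=3 -> matches Epsilon
  - task 4 (Deploy): project_id=1 -> matches Beta
  - task 5 (Implement): project_id=1 -> matches Beta
  - task 6 (Refactor): project_id=NULL, no match -> dropped
  - task 7 (Document): project_id=1 -> matches Beta
  - task 8 (Train): project_id=3 -> matches Epsilon
  - task 9 (Setup): project_id=1 -> matches Beta
So 2 of 9 rows are dropped.

SQL:
SELECT a.name, b.name AS project
FROM tasks a
INNER JOIN projects b ON a.project_id = b.id

Result:
name      | project
----------+--------
Optimize  | Epsilon
Plan      | Epsilon
Deploy    | Beta   
Implement | Beta   
Document  | Beta   
Train     | Epsilon
Setup     | Beta   


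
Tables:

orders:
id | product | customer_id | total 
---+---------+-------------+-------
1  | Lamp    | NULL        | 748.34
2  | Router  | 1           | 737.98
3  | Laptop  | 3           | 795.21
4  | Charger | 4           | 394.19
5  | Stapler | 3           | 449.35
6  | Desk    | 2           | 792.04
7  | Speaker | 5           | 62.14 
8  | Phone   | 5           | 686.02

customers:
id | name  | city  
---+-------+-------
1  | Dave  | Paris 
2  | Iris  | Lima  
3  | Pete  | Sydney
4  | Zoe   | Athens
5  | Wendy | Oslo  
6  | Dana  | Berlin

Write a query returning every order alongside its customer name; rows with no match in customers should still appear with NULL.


LEFT JOIN keeps every row from orders (the left table); where customer_id has no match in customers, the customer columns become NULL. Walk through each order:
  - order 1 (Lamp): customer_id=NULL, no match -> kept with NULL
  - order 2 (Router): customer_id=1 -> matches Dave
  - order 3 (Laptop): customer_id=3 -> matches Pete
  - order 4 (Charger): customer_id=4 -> matches Zoe
  - order 5 (Stapler): customer_id=3 -> matches Pete
  - order 6 (Desk): customer_id=2 -> matches Iris
  - order 7 (Speaker): customer_id=5 -> matches Wendy
  - order 8 (Phone): customer_id=5 -> matches Wendy
All 8 rows appear; 1 has NULL customer.

SQL:
SELECT a.product, b.name AS customer
FROM orders a
LEFT JOIN customers b ON a.customer_id = b.id

Result:
product | customer
--------+---------
Lamp    | NULL    
Router  | Dave    
Laptop  | Pete    
Charger | Zoe     
Stapler | Pete    
Desk    | Iris    
Speaker | Wendy   
Phone   | Wendy   


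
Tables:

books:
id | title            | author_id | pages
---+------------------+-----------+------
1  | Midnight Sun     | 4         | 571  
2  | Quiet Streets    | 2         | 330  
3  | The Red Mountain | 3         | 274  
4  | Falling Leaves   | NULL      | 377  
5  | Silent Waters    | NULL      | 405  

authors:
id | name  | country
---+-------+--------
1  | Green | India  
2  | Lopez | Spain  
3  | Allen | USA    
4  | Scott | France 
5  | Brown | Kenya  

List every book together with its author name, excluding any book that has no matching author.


INNER JOIN keeps only books rows whose author_id matches an id in authors. Walk through each book:
  - book 1 (Midnight Sun): author_id=4 -> matches Scott
  - book 2 (Quiet Streets): author_id=2 -> matches Lopez
  - book 3 (The Red Mountain): author_id=3 -> matches Allen
  - book 4 (Falling Leaves): author_id=NULL, no match -> dropped
  - book 5 (Silent Waters): author_id=NULL, no match -> dropped
So 2 of 5 rows are dropped.

SQL:
SELECT a.title, b.name AS author
FROM books a
INNER JOIN authors b ON a.author_id = b.id

Result:
title            | author
-----------------+-------
Midnight Sun     | Scott 
Quiet Streets    | Lopez 
The Red Mountain | Allen 


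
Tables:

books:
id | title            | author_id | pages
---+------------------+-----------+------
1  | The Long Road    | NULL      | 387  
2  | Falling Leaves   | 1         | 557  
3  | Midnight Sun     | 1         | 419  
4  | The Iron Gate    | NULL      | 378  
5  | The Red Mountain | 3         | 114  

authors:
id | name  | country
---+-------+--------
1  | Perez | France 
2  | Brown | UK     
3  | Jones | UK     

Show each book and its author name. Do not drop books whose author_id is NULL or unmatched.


LEFT JOIN keeps every row from books (the left table); where author_id has no match in authors, the author columns become NULL. Walk through each book:
  - book 1 (The Long Road): author_id=NULL, no match -> kept with NULL
  - book 2 (Falling Leaves): author_id=1 -> matches Perez
  - book 3 (Midnight Sun): author_id=1 -> matches Perez
  - book 4 (The Iron Gate): author_id=NULL, no match -> kept with NULL
  - book 5 (The Red Mountain): author_id=3 -> matches Jones
All 5 rows appear; 2 have NULL author.

SQL:
SELECT a.title, b.name AS author
FROM books a
LEFT JOIN authors b ON a.author_id = b.id

Result:
title            | author
-----------------+-------
The Long Road    | NULL  
Falling Leaves   | Perez 
Midnight Sun     | Perez 
The Iron Gate    | NULL  
The Red Mountain | Jones 


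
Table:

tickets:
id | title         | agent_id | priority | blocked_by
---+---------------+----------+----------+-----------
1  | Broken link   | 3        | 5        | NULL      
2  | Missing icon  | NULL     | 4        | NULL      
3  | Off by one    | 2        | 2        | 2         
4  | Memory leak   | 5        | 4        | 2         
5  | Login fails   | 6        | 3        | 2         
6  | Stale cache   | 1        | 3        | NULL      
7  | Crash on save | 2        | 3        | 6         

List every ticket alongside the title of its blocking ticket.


This is a self-join: tickets is joined to a second copy of itself, matching each row's blocked_by to another row's id. Use LEFT JOIN so rows with blocked_by=NULL are kept.
  - ticket 1 (Broken link): blocked_by=NULL -> NULL
  - ticket 2 (Missing icon): blocked_by=NULL -> NULL
  - ticket 3 (Off by one): blocked_by=2 -> Missing icon
  - ticket 4 (Memory leak): blocked_by=2 -> Missing icon
  - ticket 5 (Login fails): blocked_by=2 -> Missing icon
  - ticket 6 (Stale cache): blocked_by=NULL -> NULL
  - ticket 7 (Crash on save): blocked_by=6 -> Stale cache

SQL:
SELECT a.title AS item, b.title AS blocked_by
FROM tickets a
LEFT JOIN tickets b ON a.blocked_by = b.id

Result:
item          | blocked_by  
--------------+-------------
Broken link   | NULL        
Missing icon  | NULL        
Off by one    | Missing icon
Memory leak   | Missing icon
Login fails   | Missing icon
Stale cache   | NULL        
Crash on save | Stale cache 


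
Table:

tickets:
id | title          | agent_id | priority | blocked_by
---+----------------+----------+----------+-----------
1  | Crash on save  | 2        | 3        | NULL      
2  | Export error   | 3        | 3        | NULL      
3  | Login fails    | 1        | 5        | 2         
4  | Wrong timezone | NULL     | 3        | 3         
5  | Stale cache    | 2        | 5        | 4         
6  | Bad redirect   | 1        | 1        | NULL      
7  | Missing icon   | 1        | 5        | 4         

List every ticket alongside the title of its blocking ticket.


This is a self-join: tickets is joined to a second copy of itself, matching each row's blocked_by to another row's id. Use LEFT JOIN so rows with blocked_by=NULL are kept.
  - ticket 1 (Crash on save): blocked_by=NULL -> NULL
  - ticket 2 (Export error): blocked_by=NULL -> NULL
  - ticket 3 (Login fails): blocked_by=2 -> Export error
  - ticket 4 (Wrong timezone): blocked_by=3 -> Login fails
  - ticket 5 (Stale cache): blocked_by=4 -> Wrong timezone
  - ticket 6 (Bad redirect): blocked_by=NULL -> NULL
  - ticket 7 (Missing icon): blocked_by=4 -> Wrong timezone

SQL:
SELECT a.title AS item, b.title AS blocked_by
FROM tickets a
LEFT JOIN tickets b ON a.blocked_by = b.id

Result:
item           | blocked_by    
---------------+---------------
Crash on save  | NULL          
Export error   | NULL          
Login fails    | Export error  
Wrong timezone | Login fails   
Stale cache    | Wrong timezone
Bad redirect   | NULL          
Missing icon   | Wrong timezone


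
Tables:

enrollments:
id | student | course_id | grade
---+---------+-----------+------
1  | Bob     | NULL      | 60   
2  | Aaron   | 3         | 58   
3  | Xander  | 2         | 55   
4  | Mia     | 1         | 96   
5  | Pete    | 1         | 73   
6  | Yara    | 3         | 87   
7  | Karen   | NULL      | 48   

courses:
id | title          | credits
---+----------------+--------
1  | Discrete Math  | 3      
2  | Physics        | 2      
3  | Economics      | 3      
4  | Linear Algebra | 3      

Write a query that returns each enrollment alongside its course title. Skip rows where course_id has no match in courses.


INNER JOIN keeps only enrollments rows whose course_id matches an id in courses. Walk through each enrollment:
  - enrollment 1 (Bob): course_id=NULL, no match -> dropped
  - enrollment 2 (Aaron): course_id=3 -> matches Economics
  - enrollment 3 (Xander): course_id=2 -> matches Physics
  - enrollment 4 (Mia): course_id=1 -> matches Discrete Math
  - enrollment 5 (Pete): course_id=1 -> matches Discrete Math
  - enrollment 6 (Yara): course_id=3 -> matches Economics
  - enrollment 7 (Karen): course_id=NULL, no match -> dropped
So 2 of 7 rows are dropped.

SQL:
SELECT a.student, b.title AS course
FROM enrollments a
INNER JOIN courses b ON a.course_id = b.id

Result:
student | course       
--------+--------------
Aaron   | Economics    
Xander  | Physics      
Mia     | Discrete Math
Pete    | Discrete Math
Yara    | Economics    


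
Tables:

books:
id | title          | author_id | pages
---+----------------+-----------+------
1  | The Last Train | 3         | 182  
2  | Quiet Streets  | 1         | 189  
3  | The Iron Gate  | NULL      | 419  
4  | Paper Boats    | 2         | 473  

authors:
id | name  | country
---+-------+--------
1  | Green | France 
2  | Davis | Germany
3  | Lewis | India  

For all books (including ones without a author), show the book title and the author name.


LEFT JOIN keeps every row from books (the left table); where author_id has no match in authors, the author columns become NULL. Walk through each book:
  - book 1 (The Last Train): author_id=3 -> matches Lewis
  - book 2 (Quiet Streets): author_id=1 -> matches Green
  - book 3 (The Iron Gate): author_id=NULL, no match -> kept with NULL
  - book 4 (Paper Boats): author_id=2 -> matches Davis
All 4 rows appear; 1 has NULL author.

SQL:
SELECT a.title, b.name AS author
FROM books a
LEFT JOIN authors b ON a.author_id = b.id

Result:
title          | author
---------------+-------
The Last Train | Lewis 
Quiet Streets  | Green 
The Iron Gate  | NULL  
Paper Boats    | Davis 


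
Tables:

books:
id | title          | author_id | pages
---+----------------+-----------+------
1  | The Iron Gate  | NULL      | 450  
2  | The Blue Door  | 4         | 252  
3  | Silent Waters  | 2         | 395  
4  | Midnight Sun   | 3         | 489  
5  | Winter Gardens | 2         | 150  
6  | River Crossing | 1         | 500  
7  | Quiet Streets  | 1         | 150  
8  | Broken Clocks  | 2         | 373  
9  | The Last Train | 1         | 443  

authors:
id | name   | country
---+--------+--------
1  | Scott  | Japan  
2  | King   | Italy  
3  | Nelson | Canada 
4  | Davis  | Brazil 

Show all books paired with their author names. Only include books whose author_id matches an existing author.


INNER JOIN keeps only books rows whose author_id matches an id in authors. Walk through each book:
  - book 1 (The Iron Gate): author_id=NULL, no match -> dropped
  - book 2 (The Blue Door): author_id=4 -> matches Davis
  - book 3 (Silent Waters): author_id=2 -> matches King
  - book 4 (Midnight Sun): author_id=3 -> matches Nelson
  - book 5 (Winter Gardens): author_id=2 -> matches King
  - book 6 (River Crossing): author_id=1 -> matches Scott
  - book 7 (Quiet Streets): author_id=1 -> matches Scott
  - book 8 (Broken Clocks): author_id=2 -> matches King
  - book 9 (The Last Train): author_id=1 -> matches Scott
So 1 of 9 rows is dropped.

SQL:
SELECT a.title, b.name AS author
FROM books a
INNER JOIN authors b ON a.author_id = b.id

Result:
title          | author
---------------+-------
The Blue Door  | Davis 
Silent Waters  | King  
Midnight Sun   | Nelson
Winter Gardens | King  
River Crossing | Scott 
Quiet Streets  | Scott 
Broken Clocks  | King  
The Last Train | Scott 


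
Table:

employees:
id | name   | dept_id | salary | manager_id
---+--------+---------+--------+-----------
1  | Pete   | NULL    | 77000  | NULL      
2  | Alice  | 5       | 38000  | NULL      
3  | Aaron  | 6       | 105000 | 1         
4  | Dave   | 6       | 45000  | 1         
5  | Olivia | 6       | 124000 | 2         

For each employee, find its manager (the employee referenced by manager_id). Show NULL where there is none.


This is a self-join: employees is joined to a second copy of itself, matching each row's manager_id to another row's id. Use LEFT JOIN so rows with manager_id=NULL are kept.
  - employee 1 (Pete): manager_id=NULL -> NULL
  - employee 2 (Alice): manager_id=NULL -> NULL
  - employee 3 (Aaron): manager_id=1 -> Pete
  - employee 4 (Dave): manager_id=1 -> Pete
  - employee 5 (Olivia): manager_id=2 -> Alice

SQL:
SELECT a.name AS item, b.name AS manager
FROM employees a
LEFT JOIN employees b ON a.manager_id = b.id

Result:
item   | manager
-------+--------
Pete   | NULL   
Alice  | NULL   
Aaron  | Pete   
Dave   | Pete   
Olivia | Alice  


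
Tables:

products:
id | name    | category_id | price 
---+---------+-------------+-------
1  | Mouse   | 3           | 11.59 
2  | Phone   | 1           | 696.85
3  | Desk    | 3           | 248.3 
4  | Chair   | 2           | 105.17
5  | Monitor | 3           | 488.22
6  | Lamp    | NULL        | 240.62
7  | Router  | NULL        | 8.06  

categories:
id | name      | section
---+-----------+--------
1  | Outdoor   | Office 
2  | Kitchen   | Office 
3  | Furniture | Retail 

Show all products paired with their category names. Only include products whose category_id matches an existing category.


INNER JOIN keeps only products rows whose category_id matches an id in categories. Walk through each product:
  - product 1 (Mouse): category_id=3 -> matches Furniture
  - product 2 (Phone): category_id=1 -> matches Outdoor
  - product 3 (Desk): category_id=3 -> matches Furniture
  - product 4 (Chair): category_id=2 -> matches Kitchen
  - product 5 (Monitor): category_id=3 -> matches Furniture
  - product 6 (Lamp): category_id=NULL, no match -> dropped
  - product 7 (Router): category_id=NULL, no match -> dropped
So 2 of 7 rows are dropped.

SQL:
SELECT a.name, b.name AS category
FROM products a
INNER JOIN categories b ON a.category_id = b.id

Result:
name    | category 
--------+----------
Mouse   | Furniture
Phone   | Outdoor  
Desk    | Furniture
Chair   | Kitchen  
Monitor | Furniture
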